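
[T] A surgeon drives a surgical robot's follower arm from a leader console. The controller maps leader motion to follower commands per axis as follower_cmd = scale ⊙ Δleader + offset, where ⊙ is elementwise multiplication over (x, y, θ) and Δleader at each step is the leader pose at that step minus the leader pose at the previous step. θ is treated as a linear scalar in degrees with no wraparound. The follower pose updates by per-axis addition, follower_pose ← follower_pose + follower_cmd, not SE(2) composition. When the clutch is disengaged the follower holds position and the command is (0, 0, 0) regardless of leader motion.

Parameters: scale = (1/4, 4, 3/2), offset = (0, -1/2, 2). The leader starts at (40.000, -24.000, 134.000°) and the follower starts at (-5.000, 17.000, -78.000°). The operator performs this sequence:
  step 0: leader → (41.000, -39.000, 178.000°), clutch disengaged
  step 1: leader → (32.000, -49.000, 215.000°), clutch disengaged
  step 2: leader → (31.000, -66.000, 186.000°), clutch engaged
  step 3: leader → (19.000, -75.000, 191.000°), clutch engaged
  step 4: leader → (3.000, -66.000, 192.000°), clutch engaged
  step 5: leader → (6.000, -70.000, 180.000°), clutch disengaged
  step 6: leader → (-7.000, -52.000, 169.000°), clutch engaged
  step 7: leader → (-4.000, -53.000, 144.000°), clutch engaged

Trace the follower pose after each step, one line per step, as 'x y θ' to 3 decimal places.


step 0: Δleader=(1.000, -15.000, 44.000°), disengaged; cmd=(0,0,0) → follower holds at (-5.000, 17.000, -78.000°)
step 1: Δleader=(-9.000, -10.000, 37.000°), disengaged; cmd=(0,0,0) → follower holds at (-5.000, 17.000, -78.000°)
step 2: Δleader=(-1.000, -17.000, -29.000°), engaged; cmd=(-0.250, -68.500, -41.500°) → follower=(-5.250, -51.500, -119.500°)
step 3: Δleader=(-12.000, -9.000, 5.000°), engaged; cmd=(-3.000, -36.500, 9.500°) → follower=(-8.250, -88.000, -110.000°)
step 4: Δleader=(-16.000, 9.000, 1.000°), engaged; cmd=(-4.000, 35.500, 3.500°) → follower=(-12.250, -52.500, -106.500°)
step 5: Δleader=(3.000, -4.000, -12.000°), disengaged; cmd=(0,0,0) → follower holds at (-12.250, -52.500, -106.500°)
step 6: Δleader=(-13.000, 18.000, -11.000°), engaged; cmd=(-3.250, 71.500, -14.500°) → follower=(-15.500, 19.000, -121.000°)
step 7: Δleader=(3.000, -1.000, -25.000°), engaged; cmd=(0.750, -4.500, -35.500°) → follower=(-14.750, 14.500, -156.500°)

-5.000 17.000 -78.000
-5.000 17.000 -78.000
-5.250 -51.500 -119.500
-8.250 -88.000 -110.000
-12.250 -52.500 -106.500
-12.250 -52.500 -106.500
-15.500 19.000 -121.000
-14.750 14.500 -156.500


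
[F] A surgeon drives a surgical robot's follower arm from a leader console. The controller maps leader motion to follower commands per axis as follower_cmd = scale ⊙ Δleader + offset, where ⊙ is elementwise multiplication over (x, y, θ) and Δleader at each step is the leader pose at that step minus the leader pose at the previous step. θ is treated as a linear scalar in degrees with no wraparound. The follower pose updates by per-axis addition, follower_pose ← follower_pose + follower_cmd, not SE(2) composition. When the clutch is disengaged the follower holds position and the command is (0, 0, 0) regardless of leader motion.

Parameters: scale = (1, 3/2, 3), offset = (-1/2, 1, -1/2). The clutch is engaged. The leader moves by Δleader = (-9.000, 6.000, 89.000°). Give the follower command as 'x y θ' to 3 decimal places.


-9.500 10.000 266.500

axis x: 1·-9.000 + -1/2 = -9.500
axis y: 3/2·6.000 + 1 = 10.000
axis θ: 3·89.000 + -1/2 = 266.500


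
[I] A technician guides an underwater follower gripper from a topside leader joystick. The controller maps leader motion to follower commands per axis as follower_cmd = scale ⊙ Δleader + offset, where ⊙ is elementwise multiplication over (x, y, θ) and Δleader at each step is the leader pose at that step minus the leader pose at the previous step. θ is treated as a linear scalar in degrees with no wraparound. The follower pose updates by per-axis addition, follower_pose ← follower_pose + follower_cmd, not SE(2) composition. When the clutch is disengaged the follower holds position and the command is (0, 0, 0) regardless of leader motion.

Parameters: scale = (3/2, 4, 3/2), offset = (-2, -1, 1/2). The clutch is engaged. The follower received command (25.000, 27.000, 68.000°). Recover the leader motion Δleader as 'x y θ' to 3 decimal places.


18.000 7.000 45.000

axis x: (25.000 − -2) / (3/2) = 18.000
axis y: (27.000 − -1) / (4) = 7.000
axis θ: (68.000 − 1/2) / (3/2) = 45.000


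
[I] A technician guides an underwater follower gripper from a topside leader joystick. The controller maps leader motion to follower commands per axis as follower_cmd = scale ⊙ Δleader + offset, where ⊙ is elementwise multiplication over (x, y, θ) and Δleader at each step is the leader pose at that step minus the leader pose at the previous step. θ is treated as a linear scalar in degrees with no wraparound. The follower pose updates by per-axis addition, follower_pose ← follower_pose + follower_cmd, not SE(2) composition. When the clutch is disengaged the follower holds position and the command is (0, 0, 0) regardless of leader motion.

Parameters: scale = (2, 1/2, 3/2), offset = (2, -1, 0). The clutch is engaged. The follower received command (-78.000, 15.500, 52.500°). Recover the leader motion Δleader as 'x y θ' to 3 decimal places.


-40.000 33.000 35.000

axis x: (-78.000 − 2) / (2) = -40.000
axis y: (15.500 − -1) / (1/2) = 33.000
axis θ: (52.500 − 0) / (3/2) = 35.000


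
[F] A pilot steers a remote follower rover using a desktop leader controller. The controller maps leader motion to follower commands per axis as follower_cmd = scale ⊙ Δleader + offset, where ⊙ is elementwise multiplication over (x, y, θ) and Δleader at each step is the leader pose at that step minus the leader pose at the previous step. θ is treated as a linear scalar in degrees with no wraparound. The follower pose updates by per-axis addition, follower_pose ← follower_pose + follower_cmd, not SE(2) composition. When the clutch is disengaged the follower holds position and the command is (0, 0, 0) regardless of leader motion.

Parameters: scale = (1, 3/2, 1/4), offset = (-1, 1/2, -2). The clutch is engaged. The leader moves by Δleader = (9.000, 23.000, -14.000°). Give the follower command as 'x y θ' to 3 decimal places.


8.000 35.000 -5.500

axis x: 1·9.000 + -1 = 8.000
axis y: 3/2·23.000 + 1/2 = 35.000
axis θ: 1/4·-14.000 + -2 = -5.500


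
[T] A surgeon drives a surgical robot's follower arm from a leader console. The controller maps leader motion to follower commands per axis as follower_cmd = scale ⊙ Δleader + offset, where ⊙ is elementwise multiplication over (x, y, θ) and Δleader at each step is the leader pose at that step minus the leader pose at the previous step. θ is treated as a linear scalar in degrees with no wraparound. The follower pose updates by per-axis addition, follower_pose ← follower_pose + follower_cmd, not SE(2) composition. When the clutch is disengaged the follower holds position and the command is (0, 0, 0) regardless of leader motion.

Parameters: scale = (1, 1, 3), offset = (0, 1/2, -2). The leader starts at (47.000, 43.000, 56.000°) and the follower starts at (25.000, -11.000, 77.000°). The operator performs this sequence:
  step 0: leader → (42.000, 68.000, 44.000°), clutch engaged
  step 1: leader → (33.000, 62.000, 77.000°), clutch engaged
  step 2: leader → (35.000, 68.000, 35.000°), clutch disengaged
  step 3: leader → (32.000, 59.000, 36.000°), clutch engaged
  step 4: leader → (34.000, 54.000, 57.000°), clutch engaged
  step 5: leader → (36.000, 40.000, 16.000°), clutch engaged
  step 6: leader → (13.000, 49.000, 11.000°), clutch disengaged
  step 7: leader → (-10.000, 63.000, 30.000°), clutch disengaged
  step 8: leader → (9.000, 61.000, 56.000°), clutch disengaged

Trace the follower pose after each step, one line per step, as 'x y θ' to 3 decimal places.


20.000 14.500 39.000
11.000 9.000 136.000
11.000 9.000 136.000
8.000 0.500 137.000
10.000 -4.000 198.000
12.000 -17.500 73.000
12.000 -17.500 73.000
12.000 -17.500 73.000
12.000 -17.500 73.000

step 0: Δleader=(-5.000, 25.000, -12.000°), engaged; cmd=(-5.000, 25.500, -38.000°) → follower=(20.000, 14.500, 39.000°)
step 1: Δleader=(-9.000, -6.000, 33.000°), engaged; cmd=(-9.000, -5.500, 97.000°) → follower=(11.000, 9.000, 136.000°)
step 2: Δleader=(2.000, 6.000, -42.000°), disengaged; cmd=(0,0,0) → follower holds at (11.000, 9.000, 136.000°)
step 3: Δleader=(-3.000, -9.000, 1.000°), engaged; cmd=(-3.000, -8.500, 1.000°) → follower=(8.000, 0.500, 137.000°)
step 4: Δleader=(2.000, -5.000, 21.000°), engaged; cmd=(2.000, -4.500, 61.000°) → follower=(10.000, -4.000, 198.000°)
step 5: Δleader=(2.000, -14.000, -41.000°), engaged; cmd=(2.000, -13.500, -125.000°) → follower=(12.000, -17.500, 73.000°)
step 6: Δleader=(-23.000, 9.000, -5.000°), disengaged; cmd=(0,0,0) → follower holds at (12.000, -17.500, 73.000°)
step 7: Δleader=(-23.000, 14.000, 19.000°), disengaged; cmd=(0,0,0) → follower holds at (12.000, -17.500, 73.000°)
step 8: Δleader=(19.000, -2.000, 26.000°), disengaged; cmd=(0,0,0) → follower holds at (12.000, -17.500, 73.000°)


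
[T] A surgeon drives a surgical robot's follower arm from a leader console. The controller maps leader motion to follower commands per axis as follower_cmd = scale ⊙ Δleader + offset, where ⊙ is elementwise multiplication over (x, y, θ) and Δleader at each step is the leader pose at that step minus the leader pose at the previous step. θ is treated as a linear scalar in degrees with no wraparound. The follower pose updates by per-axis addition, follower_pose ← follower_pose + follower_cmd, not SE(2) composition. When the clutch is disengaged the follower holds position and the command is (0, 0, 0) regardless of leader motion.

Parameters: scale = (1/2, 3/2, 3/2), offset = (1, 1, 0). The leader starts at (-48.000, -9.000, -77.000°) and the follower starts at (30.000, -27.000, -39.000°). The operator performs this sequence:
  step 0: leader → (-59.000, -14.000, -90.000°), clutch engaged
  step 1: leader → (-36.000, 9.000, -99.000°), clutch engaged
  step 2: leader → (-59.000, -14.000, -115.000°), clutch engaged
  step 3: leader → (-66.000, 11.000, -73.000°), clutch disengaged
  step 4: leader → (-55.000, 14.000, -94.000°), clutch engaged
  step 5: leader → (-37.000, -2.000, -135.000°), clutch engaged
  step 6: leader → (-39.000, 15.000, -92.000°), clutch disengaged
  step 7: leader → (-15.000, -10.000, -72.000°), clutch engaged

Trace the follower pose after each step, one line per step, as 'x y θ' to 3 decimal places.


step 0: Δleader=(-11.000, -5.000, -13.000°), engaged; cmd=(-4.500, -6.500, -19.500°) → follower=(25.500, -33.500, -58.500°)
step 1: Δleader=(23.000, 23.000, -9.000°), engaged; cmd=(12.500, 35.500, -13.500°) → follower=(38.000, 2.000, -72.000°)
step 2: Δleader=(-23.000, -23.000, -16.000°), engaged; cmd=(-10.500, -33.500, -24.000°) → follower=(27.500, -31.500, -96.000°)
step 3: Δleader=(-7.000, 25.000, 42.000°), disengaged; cmd=(0,0,0) → follower holds at (27.500, -31.500, -96.000°)
step 4: Δleader=(11.000, 3.000, -21.000°), engaged; cmd=(6.500, 5.500, -31.500°) → follower=(34.000, -26.000, -127.500°)
step 5: Δleader=(18.000, -16.000, -41.000°), engaged; cmd=(10.000, -23.000, -61.500°) → follower=(44.000, -49.000, -189.000°)
step 6: Δleader=(-2.000, 17.000, 43.000°), disengaged; cmd=(0,0,0) → follower holds at (44.000, -49.000, -189.000°)
step 7: Δleader=(24.000, -25.000, 20.000°), engaged; cmd=(13.000, -36.500, 30.000°) → follower=(57.000, -85.500, -159.000°)

25.500 -33.500 -58.500
38.000 2.000 -72.000
27.500 -31.500 -96.000
27.500 -31.500 -96.000
34.000 -26.000 -127.500
44.000 -49.000 -189.000
44.000 -49.000 -189.000
57.000 -85.500 -159.000


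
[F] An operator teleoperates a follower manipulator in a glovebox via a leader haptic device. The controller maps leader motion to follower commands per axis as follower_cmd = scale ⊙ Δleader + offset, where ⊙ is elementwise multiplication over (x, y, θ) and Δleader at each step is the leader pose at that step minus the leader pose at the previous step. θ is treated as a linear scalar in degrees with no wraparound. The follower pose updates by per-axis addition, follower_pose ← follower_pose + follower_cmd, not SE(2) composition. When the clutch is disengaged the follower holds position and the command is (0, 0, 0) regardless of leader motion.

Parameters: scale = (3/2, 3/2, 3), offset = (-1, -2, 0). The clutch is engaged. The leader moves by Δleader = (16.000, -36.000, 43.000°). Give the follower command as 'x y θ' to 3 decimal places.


axis x: 3/2·16.000 + -1 = 23.000
axis y: 3/2·-36.000 + -2 = -56.000
axis θ: 3·43.000 + 0 = 129.000

23.000 -56.000 129.000


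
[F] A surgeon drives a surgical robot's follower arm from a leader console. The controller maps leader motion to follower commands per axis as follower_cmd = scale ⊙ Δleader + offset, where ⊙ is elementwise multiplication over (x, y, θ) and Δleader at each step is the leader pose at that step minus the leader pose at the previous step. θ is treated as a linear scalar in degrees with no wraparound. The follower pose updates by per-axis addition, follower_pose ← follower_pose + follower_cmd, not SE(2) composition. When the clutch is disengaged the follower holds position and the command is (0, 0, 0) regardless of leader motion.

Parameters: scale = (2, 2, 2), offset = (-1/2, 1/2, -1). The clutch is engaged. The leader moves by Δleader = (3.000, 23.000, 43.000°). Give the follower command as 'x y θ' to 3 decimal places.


5.500 46.500 85.000

axis x: 2·3.000 + -1/2 = 5.500
axis y: 2·23.000 + 1/2 = 46.500
axis θ: 2·43.000 + -1 = 85.000


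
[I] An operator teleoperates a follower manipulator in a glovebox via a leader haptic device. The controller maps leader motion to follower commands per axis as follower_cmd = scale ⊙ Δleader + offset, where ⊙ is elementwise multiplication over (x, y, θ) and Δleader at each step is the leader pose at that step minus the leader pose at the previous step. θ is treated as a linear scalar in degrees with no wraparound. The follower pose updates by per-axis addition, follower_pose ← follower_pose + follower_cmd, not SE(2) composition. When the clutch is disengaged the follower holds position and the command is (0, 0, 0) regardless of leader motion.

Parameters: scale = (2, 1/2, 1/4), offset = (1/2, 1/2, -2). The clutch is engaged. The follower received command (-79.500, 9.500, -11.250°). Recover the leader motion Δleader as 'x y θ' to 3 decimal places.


axis x: (-79.500 − 1/2) / (2) = -40.000
axis y: (9.500 − 1/2) / (1/2) = 18.000
axis θ: (-11.250 − -2) / (1/4) = -37.000

-40.000 18.000 -37.000


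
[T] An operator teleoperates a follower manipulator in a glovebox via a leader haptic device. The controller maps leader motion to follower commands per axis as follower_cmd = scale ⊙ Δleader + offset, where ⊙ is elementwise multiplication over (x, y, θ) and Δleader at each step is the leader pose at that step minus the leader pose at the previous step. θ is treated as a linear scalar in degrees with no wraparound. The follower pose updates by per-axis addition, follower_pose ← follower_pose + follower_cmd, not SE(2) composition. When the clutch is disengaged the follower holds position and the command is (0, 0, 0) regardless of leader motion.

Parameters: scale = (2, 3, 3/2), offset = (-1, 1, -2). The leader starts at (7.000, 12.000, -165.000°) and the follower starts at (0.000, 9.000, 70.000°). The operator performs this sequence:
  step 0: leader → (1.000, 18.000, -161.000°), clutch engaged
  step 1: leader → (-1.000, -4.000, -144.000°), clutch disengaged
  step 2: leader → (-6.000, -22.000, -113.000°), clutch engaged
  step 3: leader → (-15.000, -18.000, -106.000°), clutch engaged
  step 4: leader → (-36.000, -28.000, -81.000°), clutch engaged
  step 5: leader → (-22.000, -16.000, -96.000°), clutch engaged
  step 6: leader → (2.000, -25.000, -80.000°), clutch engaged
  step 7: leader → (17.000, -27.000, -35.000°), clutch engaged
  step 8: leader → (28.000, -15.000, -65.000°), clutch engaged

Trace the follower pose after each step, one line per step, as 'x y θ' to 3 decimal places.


-13.000 28.000 74.000
-13.000 28.000 74.000
-24.000 -25.000 118.500
-43.000 -12.000 127.000
-86.000 -41.000 162.500
-59.000 -4.000 138.000
-12.000 -30.000 160.000
17.000 -35.000 225.500
38.000 2.000 178.500

step 0: Δleader=(-6.000, 6.000, 4.000°), engaged; cmd=(-13.000, 19.000, 4.000°) → follower=(-13.000, 28.000, 74.000°)
step 1: Δleader=(-2.000, -22.000, 17.000°), disengaged; cmd=(0,0,0) → follower holds at (-13.000, 28.000, 74.000°)
step 2: Δleader=(-5.000, -18.000, 31.000°), engaged; cmd=(-11.000, -53.000, 44.500°) → follower=(-24.000, -25.000, 118.500°)
step 3: Δleader=(-9.000, 4.000, 7.000°), engaged; cmd=(-19.000, 13.000, 8.500°) → follower=(-43.000, -12.000, 127.000°)
step 4: Δleader=(-21.000, -10.000, 25.000°), engaged; cmd=(-43.000, -29.000, 35.500°) → follower=(-86.000, -41.000, 162.500°)
step 5: Δleader=(14.000, 12.000, -15.000°), engaged; cmd=(27.000, 37.000, -24.500°) → follower=(-59.000, -4.000, 138.000°)
step 6: Δleader=(24.000, -9.000, 16.000°), engaged; cmd=(47.000, -26.000, 22.000°) → follower=(-12.000, -30.000, 160.000°)
step 7: Δleader=(15.000, -2.000, 45.000°), engaged; cmd=(29.000, -5.000, 65.500°) → follower=(17.000, -35.000, 225.500°)
step 8: Δleader=(11.000, 12.000, -30.000°), engaged; cmd=(21.000, 37.000, -47.000°) → follower=(38.000, 2.000, 178.500°)


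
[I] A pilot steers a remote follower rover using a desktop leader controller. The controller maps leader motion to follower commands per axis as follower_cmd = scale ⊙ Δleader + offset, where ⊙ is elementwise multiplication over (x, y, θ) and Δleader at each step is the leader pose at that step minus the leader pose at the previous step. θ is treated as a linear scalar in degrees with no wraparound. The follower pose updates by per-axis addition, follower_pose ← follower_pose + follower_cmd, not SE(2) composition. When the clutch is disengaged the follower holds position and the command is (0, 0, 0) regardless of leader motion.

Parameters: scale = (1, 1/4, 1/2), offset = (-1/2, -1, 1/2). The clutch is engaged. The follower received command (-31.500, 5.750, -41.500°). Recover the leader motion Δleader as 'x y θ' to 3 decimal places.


axis x: (-31.500 − -1/2) / (1) = -31.000
axis y: (5.750 − -1) / (1/4) = 27.000
axis θ: (-41.500 − 1/2) / (1/2) = -84.000

-31.000 27.000 -84.000


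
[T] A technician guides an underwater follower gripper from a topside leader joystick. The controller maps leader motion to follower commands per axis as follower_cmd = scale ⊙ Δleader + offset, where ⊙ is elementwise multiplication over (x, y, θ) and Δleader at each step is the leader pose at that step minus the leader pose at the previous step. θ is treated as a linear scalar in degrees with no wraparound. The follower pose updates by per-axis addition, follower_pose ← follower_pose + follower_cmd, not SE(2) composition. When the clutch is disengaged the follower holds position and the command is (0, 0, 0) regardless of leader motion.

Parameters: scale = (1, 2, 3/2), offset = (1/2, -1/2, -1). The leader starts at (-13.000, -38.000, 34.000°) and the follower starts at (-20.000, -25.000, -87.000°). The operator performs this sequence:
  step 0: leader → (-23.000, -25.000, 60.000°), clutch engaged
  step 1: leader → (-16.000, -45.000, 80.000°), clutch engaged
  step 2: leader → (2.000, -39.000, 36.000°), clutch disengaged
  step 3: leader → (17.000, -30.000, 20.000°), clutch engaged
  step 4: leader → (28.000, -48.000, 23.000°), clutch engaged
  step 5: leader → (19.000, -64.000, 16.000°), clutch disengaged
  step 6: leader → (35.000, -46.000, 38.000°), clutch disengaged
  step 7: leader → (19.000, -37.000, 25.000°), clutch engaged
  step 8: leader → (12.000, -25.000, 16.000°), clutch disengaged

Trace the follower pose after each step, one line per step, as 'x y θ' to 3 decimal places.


-29.500 0.500 -49.000
-22.000 -40.000 -20.000
-22.000 -40.000 -20.000
-6.500 -22.500 -45.000
5.000 -59.000 -41.500
5.000 -59.000 -41.500
5.000 -59.000 -41.500
-10.500 -41.500 -62.000
-10.500 -41.500 -62.000

step 0: Δleader=(-10.000, 13.000, 26.000°), engaged; cmd=(-9.500, 25.500, 38.000°) → follower=(-29.500, 0.500, -49.000°)
step 1: Δleader=(7.000, -20.000, 20.000°), engaged; cmd=(7.500, -40.500, 29.000°) → follower=(-22.000, -40.000, -20.000°)
step 2: Δleader=(18.000, 6.000, -44.000°), disengaged; cmd=(0,0,0) → follower holds at (-22.000, -40.000, -20.000°)
step 3: Δleader=(15.000, 9.000, -16.000°), engaged; cmd=(15.500, 17.500, -25.000°) → follower=(-6.500, -22.500, -45.000°)
step 4: Δleader=(11.000, -18.000, 3.000°), engaged; cmd=(11.500, -36.500, 3.500°) → follower=(5.000, -59.000, -41.500°)
step 5: Δleader=(-9.000, -16.000, -7.000°), disengaged; cmd=(0,0,0) → follower holds at (5.000, -59.000, -41.500°)
step 6: Δleader=(16.000, 18.000, 22.000°), disengaged; cmd=(0,0,0) → follower holds at (5.000, -59.000, -41.500°)
step 7: Δleader=(-16.000, 9.000, -13.000°), engaged; cmd=(-15.500, 17.500, -20.500°) → follower=(-10.500, -41.500, -62.000°)
step 8: Δleader=(-7.000, 12.000, -9.000°), disengaged; cmd=(0,0,0) → follower holds at (-10.500, -41.500, -62.000°)


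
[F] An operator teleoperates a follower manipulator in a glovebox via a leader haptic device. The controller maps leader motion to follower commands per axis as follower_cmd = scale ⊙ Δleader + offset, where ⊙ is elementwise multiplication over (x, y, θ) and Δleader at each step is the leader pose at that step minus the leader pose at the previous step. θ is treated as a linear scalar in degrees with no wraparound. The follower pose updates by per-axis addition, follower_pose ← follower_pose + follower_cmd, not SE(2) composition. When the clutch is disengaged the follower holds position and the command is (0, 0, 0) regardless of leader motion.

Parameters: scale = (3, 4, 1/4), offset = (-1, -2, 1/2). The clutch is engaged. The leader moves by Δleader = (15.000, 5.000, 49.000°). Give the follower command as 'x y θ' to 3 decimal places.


axis x: 3·15.000 + -1 = 44.000
axis y: 4·5.000 + -2 = 18.000
axis θ: 1/4·49.000 + 1/2 = 12.750

44.000 18.000 12.750


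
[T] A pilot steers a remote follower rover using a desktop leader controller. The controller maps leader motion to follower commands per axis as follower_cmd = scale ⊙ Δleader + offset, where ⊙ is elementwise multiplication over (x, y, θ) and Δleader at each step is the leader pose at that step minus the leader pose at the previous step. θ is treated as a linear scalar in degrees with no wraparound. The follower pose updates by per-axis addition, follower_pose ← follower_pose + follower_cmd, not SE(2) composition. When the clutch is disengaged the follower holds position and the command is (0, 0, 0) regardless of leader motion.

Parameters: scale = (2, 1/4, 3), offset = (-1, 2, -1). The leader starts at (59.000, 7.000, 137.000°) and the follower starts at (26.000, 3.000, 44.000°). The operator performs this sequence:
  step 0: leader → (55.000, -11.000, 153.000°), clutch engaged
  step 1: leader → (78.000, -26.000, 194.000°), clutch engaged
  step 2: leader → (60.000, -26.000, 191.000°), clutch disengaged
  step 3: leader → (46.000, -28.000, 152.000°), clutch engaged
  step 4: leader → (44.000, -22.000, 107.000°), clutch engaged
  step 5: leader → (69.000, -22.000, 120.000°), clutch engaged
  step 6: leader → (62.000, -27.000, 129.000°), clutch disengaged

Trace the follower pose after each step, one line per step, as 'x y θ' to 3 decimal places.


17.000 0.500 91.000
62.000 -1.250 213.000
62.000 -1.250 213.000
33.000 0.250 95.000
28.000 3.750 -41.000
77.000 5.750 -3.000
77.000 5.750 -3.000

step 0: Δleader=(-4.000, -18.000, 16.000°), engaged; cmd=(-9.000, -2.500, 47.000°) → follower=(17.000, 0.500, 91.000°)
step 1: Δleader=(23.000, -15.000, 41.000°), engaged; cmd=(45.000, -1.750, 122.000°) → follower=(62.000, -1.250, 213.000°)
step 2: Δleader=(-18.000, 0.000, -3.000°), disengaged; cmd=(0,0,0) → follower holds at (62.000, -1.250, 213.000°)
step 3: Δleader=(-14.000, -2.000, -39.000°), engaged; cmd=(-29.000, 1.500, -118.000°) → follower=(33.000, 0.250, 95.000°)
step 4: Δleader=(-2.000, 6.000, -45.000°), engaged; cmd=(-5.000, 3.500, -136.000°) → follower=(28.000, 3.750, -41.000°)
step 5: Δleader=(25.000, 0.000, 13.000°), engaged; cmd=(49.000, 2.000, 38.000°) → follower=(77.000, 5.750, -3.000°)
step 6: Δleader=(-7.000, -5.000, 9.000°), disengaged; cmd=(0,0,0) → follower holds at (77.000, 5.750, -3.000°)


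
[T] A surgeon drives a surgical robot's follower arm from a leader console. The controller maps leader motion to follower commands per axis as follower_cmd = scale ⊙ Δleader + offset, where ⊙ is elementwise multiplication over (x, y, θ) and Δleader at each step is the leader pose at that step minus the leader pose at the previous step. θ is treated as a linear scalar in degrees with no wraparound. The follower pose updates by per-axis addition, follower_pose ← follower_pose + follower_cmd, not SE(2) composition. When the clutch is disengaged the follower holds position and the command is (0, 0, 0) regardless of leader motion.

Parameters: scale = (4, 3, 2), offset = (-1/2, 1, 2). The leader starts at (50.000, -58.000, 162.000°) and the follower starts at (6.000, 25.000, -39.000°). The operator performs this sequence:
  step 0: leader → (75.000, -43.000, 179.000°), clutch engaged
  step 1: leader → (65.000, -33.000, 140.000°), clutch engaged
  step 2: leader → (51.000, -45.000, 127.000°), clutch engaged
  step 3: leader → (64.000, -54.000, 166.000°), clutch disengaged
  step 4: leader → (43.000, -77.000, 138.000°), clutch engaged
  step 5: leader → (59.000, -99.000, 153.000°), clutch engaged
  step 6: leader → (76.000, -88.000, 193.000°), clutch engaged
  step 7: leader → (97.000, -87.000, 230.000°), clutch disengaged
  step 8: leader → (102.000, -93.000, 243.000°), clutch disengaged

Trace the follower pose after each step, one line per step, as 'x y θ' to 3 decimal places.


step 0: Δleader=(25.000, 15.000, 17.000°), engaged; cmd=(99.500, 46.000, 36.000°) → follower=(105.500, 71.000, -3.000°)
step 1: Δleader=(-10.000, 10.000, -39.000°), engaged; cmd=(-40.500, 31.000, -76.000°) → follower=(65.000, 102.000, -79.000°)
step 2: Δleader=(-14.000, -12.000, -13.000°), engaged; cmd=(-56.500, -35.000, -24.000°) → follower=(8.500, 67.000, -103.000°)
step 3: Δleader=(13.000, -9.000, 39.000°), disengaged; cmd=(0,0,0) → follower holds at (8.500, 67.000, -103.000°)
step 4: Δleader=(-21.000, -23.000, -28.000°), engaged; cmd=(-84.500, -68.000, -54.000°) → follower=(-76.000, -1.000, -157.000°)
step 5: Δleader=(16.000, -22.000, 15.000°), engaged; cmd=(63.500, -65.000, 32.000°) → follower=(-12.500, -66.000, -125.000°)
step 6: Δleader=(17.000, 11.000, 40.000°), engaged; cmd=(67.500, 34.000, 82.000°) → follower=(55.000, -32.000, -43.000°)
step 7: Δleader=(21.000, 1.000, 37.000°), disengaged; cmd=(0,0,0) → follower holds at (55.000, -32.000, -43.000°)
step 8: Δleader=(5.000, -6.000, 13.000°), disengaged; cmd=(0,0,0) → follower holds at (55.000, -32.000, -43.000°)

105.500 71.000 -3.000
65.000 102.000 -79.000
8.500 67.000 -103.000
8.500 67.000 -103.000
-76.000 -1.000 -157.000
-12.500 -66.000 -125.000
55.000 -32.000 -43.000
55.000 -32.000 -43.000
55.000 -32.000 -43.000


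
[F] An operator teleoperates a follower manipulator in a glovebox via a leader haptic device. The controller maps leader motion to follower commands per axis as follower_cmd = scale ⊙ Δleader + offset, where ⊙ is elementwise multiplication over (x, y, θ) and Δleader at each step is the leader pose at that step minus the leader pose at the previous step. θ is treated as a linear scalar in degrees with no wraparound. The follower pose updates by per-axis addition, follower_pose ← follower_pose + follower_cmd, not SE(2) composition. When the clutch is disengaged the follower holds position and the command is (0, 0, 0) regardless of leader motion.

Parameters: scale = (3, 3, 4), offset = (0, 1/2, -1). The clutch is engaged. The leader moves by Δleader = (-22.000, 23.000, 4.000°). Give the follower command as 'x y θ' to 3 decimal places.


-66.000 69.500 15.000

axis x: 3·-22.000 + 0 = -66.000
axis y: 3·23.000 + 1/2 = 69.500
axis θ: 4·4.000 + -1 = 15.000


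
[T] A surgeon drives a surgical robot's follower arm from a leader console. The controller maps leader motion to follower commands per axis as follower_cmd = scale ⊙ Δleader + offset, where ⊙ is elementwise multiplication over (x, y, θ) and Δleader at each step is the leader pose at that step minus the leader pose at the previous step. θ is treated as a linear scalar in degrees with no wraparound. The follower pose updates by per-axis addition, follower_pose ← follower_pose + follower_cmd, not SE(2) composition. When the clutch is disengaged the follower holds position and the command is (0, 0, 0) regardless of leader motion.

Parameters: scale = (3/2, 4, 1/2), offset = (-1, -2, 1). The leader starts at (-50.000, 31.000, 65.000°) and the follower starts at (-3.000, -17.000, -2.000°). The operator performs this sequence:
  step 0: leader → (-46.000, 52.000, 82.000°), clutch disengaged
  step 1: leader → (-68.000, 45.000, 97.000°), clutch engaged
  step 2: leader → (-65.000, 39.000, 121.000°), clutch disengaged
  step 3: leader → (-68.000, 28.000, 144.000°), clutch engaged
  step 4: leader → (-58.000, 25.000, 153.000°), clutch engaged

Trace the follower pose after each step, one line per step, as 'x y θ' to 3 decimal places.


step 0: Δleader=(4.000, 21.000, 17.000°), disengaged; cmd=(0,0,0) → follower holds at (-3.000, -17.000, -2.000°)
step 1: Δleader=(-22.000, -7.000, 15.000°), engaged; cmd=(-34.000, -30.000, 8.500°) → follower=(-37.000, -47.000, 6.500°)
step 2: Δleader=(3.000, -6.000, 24.000°), disengaged; cmd=(0,0,0) → follower holds at (-37.000, -47.000, 6.500°)
step 3: Δleader=(-3.000, -11.000, 23.000°), engaged; cmd=(-5.500, -46.000, 12.500°) → follower=(-42.500, -93.000, 19.000°)
step 4: Δleader=(10.000, -3.000, 9.000°), engaged; cmd=(14.000, -14.000, 5.500°) → follower=(-28.500, -107.000, 24.500°)

-3.000 -17.000 -2.000
-37.000 -47.000 6.500
-37.000 -47.000 6.500
-42.500 -93.000 19.000
-28.500 -107.000 24.500


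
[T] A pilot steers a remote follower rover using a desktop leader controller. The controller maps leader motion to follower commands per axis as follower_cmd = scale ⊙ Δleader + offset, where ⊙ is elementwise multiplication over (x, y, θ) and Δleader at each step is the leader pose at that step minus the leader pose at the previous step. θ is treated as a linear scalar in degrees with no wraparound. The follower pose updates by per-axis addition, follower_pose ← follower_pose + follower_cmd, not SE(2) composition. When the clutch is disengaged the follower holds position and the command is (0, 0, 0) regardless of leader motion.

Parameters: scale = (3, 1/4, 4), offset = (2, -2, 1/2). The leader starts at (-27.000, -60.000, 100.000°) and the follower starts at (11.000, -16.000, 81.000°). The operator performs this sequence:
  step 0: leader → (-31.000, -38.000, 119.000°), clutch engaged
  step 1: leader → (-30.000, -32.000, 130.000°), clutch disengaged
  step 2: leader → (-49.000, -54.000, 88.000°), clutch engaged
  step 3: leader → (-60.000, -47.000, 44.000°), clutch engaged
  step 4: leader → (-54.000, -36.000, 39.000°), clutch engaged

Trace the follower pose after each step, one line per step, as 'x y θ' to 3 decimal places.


1.000 -12.500 157.500
1.000 -12.500 157.500
-54.000 -20.000 -10.000
-85.000 -20.250 -185.500
-65.000 -19.500 -205.000

step 0: Δleader=(-4.000, 22.000, 19.000°), engaged; cmd=(-10.000, 3.500, 76.500°) → follower=(1.000, -12.500, 157.500°)
step 1: Δleader=(1.000, 6.000, 11.000°), disengaged; cmd=(0,0,0) → follower holds at (1.000, -12.500, 157.500°)
step 2: Δleader=(-19.000, -22.000, -42.000°), engaged; cmd=(-55.000, -7.500, -167.500°) → follower=(-54.000, -20.000, -10.000°)
step 3: Δleader=(-11.000, 7.000, -44.000°), engaged; cmd=(-31.000, -0.250, -175.500°) → follower=(-85.000, -20.250, -185.500°)
step 4: Δleader=(6.000, 11.000, -5.000°), engaged; cmd=(20.000, 0.750, -19.500°) → follower=(-65.000, -19.500, -205.000°)


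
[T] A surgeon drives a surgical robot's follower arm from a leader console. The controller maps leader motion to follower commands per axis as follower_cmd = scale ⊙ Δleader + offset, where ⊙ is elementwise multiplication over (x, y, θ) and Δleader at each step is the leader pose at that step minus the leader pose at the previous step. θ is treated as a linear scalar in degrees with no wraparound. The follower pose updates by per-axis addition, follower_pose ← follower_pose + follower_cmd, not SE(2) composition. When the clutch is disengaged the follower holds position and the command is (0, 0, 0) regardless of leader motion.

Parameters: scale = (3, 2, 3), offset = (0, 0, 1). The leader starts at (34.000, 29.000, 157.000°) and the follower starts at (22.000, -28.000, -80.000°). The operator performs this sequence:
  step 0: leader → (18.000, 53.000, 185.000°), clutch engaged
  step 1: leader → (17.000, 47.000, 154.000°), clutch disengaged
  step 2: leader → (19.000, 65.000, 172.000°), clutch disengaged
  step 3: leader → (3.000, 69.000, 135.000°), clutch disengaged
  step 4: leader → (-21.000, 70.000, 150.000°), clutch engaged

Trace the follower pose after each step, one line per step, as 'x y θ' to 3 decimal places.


step 0: Δleader=(-16.000, 24.000, 28.000°), engaged; cmd=(-48.000, 48.000, 85.000°) → follower=(-26.000, 20.000, 5.000°)
step 1: Δleader=(-1.000, -6.000, -31.000°), disengaged; cmd=(0,0,0) → follower holds at (-26.000, 20.000, 5.000°)
step 2: Δleader=(2.000, 18.000, 18.000°), disengaged; cmd=(0,0,0) → follower holds at (-26.000, 20.000, 5.000°)
step 3: Δleader=(-16.000, 4.000, -37.000°), disengaged; cmd=(0,0,0) → follower holds at (-26.000, 20.000, 5.000°)
step 4: Δleader=(-24.000, 1.000, 15.000°), engaged; cmd=(-72.000, 2.000, 46.000°) → follower=(-98.000, 22.000, 51.000°)

-26.000 20.000 5.000
-26.000 20.000 5.000
-26.000 20.000 5.000
-26.000 20.000 5.000
-98.000 22.000 51.000


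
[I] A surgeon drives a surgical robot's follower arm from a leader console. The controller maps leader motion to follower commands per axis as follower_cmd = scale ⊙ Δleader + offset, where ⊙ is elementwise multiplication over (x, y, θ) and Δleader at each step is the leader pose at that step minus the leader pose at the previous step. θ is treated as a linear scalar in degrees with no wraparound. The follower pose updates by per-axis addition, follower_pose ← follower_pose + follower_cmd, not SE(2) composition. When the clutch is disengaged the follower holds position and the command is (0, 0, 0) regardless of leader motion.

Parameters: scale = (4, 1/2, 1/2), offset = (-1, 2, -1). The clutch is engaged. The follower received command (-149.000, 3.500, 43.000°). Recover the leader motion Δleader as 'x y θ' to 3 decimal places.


-37.000 3.000 88.000

axis x: (-149.000 − -1) / (4) = -37.000
axis y: (3.500 − 2) / (1/2) = 3.000
axis θ: (43.000 − -1) / (1/2) = 88.000


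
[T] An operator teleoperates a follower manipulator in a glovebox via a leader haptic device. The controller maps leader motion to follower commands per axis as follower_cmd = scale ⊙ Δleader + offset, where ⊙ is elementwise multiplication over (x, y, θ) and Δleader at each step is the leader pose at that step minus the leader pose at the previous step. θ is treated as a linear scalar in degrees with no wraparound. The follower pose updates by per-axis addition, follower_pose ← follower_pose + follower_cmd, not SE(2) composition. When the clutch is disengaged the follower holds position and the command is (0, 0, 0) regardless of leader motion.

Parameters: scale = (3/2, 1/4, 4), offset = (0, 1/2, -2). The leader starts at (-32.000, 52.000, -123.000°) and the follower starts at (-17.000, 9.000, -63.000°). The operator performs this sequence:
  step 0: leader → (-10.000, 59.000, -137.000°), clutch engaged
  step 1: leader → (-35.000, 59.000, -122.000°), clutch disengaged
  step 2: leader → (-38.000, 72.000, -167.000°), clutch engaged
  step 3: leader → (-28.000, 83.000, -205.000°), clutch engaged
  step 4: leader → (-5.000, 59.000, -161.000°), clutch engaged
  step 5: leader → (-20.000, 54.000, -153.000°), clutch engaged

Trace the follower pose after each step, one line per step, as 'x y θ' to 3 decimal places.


16.000 11.250 -121.000
16.000 11.250 -121.000
11.500 15.000 -303.000
26.500 18.250 -457.000
61.000 12.750 -283.000
38.500 12.000 -253.000

step 0: Δleader=(22.000, 7.000, -14.000°), engaged; cmd=(33.000, 2.250, -58.000°) → follower=(16.000, 11.250, -121.000°)
step 1: Δleader=(-25.000, 0.000, 15.000°), disengaged; cmd=(0,0,0) → follower holds at (16.000, 11.250, -121.000°)
step 2: Δleader=(-3.000, 13.000, -45.000°), engaged; cmd=(-4.500, 3.750, -182.000°) → follower=(11.500, 15.000, -303.000°)
step 3: Δleader=(10.000, 11.000, -38.000°), engaged; cmd=(15.000, 3.250, -154.000°) → follower=(26.500, 18.250, -457.000°)
step 4: Δleader=(23.000, -24.000, 44.000°), engaged; cmd=(34.500, -5.500, 174.000°) → follower=(61.000, 12.750, -283.000°)
step 5: Δleader=(-15.000, -5.000, 8.000°), engaged; cmd=(-22.500, -0.750, 30.000°) → follower=(38.500, 12.000, -253.000°)


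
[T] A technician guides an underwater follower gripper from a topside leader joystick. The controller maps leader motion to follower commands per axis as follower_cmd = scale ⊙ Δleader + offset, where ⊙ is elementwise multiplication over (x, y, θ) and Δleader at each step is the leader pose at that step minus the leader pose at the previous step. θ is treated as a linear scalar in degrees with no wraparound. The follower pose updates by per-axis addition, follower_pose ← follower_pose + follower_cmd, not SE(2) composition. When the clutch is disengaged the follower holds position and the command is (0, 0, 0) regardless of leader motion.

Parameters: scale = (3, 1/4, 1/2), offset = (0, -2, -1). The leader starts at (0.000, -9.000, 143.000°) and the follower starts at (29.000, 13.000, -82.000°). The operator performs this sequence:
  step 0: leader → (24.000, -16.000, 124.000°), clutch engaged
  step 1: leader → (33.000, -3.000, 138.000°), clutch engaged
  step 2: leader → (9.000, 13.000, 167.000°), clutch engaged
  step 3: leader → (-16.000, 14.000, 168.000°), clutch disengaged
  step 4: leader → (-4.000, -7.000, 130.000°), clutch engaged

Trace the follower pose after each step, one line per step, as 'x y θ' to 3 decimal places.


101.000 9.250 -92.500
128.000 10.500 -86.500
56.000 12.500 -73.000
56.000 12.500 -73.000
92.000 5.250 -93.000

step 0: Δleader=(24.000, -7.000, -19.000°), engaged; cmd=(72.000, -3.750, -10.500°) → follower=(101.000, 9.250, -92.500°)
step 1: Δleader=(9.000, 13.000, 14.000°), engaged; cmd=(27.000, 1.250, 6.000°) → follower=(128.000, 10.500, -86.500°)
step 2: Δleader=(-24.000, 16.000, 29.000°), engaged; cmd=(-72.000, 2.000, 13.500°) → follower=(56.000, 12.500, -73.000°)
step 3: Δleader=(-25.000, 1.000, 1.000°), disengaged; cmd=(0,0,0) → follower holds at (56.000, 12.500, -73.000°)
step 4: Δleader=(12.000, -21.000, -38.000°), engaged; cmd=(36.000, -7.250, -20.000°) → follower=(92.000, 5.250, -93.000°)


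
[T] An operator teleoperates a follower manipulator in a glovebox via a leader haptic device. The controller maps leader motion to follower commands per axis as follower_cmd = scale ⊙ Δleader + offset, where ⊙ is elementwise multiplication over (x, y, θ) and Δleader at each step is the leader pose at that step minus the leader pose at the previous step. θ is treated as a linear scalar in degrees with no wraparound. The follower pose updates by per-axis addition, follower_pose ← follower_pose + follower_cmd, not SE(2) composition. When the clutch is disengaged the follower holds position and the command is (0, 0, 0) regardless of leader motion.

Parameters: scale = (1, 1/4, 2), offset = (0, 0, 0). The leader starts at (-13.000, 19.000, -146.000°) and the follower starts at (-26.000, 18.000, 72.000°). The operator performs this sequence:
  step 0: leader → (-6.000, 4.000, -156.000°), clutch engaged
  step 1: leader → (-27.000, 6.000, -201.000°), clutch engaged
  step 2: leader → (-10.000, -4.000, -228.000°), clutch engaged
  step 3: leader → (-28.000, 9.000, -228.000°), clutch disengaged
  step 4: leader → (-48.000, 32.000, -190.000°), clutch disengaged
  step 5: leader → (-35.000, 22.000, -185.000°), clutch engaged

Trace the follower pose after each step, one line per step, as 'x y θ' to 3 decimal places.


step 0: Δleader=(7.000, -15.000, -10.000°), engaged; cmd=(7.000, -3.750, -20.000°) → follower=(-19.000, 14.250, 52.000°)
step 1: Δleader=(-21.000, 2.000, -45.000°), engaged; cmd=(-21.000, 0.500, -90.000°) → follower=(-40.000, 14.750, -38.000°)
step 2: Δleader=(17.000, -10.000, -27.000°), engaged; cmd=(17.000, -2.500, -54.000°) → follower=(-23.000, 12.250, -92.000°)
step 3: Δleader=(-18.000, 13.000, 0.000°), disengaged; cmd=(0,0,0) → follower holds at (-23.000, 12.250, -92.000°)
step 4: Δleader=(-20.000, 23.000, 38.000°), disengaged; cmd=(0,0,0) → follower holds at (-23.000, 12.250, -92.000°)
step 5: Δleader=(13.000, -10.000, 5.000°), engaged; cmd=(13.000, -2.500, 10.000°) → follower=(-10.000, 9.750, -82.000°)

-19.000 14.250 52.000
-40.000 14.750 -38.000
-23.000 12.250 -92.000
-23.000 12.250 -92.000
-23.000 12.250 -92.000
-10.000 9.750 -82.000
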